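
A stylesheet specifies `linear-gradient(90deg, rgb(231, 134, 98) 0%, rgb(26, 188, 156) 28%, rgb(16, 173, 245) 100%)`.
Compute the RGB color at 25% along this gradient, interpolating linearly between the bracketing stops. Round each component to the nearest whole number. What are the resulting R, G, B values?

(48, 182, 150)

25% lies between the 0% and 28% stops, so the local fraction is t = (25 − 0)/(28 − 0) = 25/28 ≈ 0.8929.
R = 231 + 0.8929 × (26 − 231) = 47.956 → 48
G = 134 + 0.8929 × (188 − 134) = 182.217 → 182
B = 98 + 0.8929 × (156 − 98) = 149.788 → 150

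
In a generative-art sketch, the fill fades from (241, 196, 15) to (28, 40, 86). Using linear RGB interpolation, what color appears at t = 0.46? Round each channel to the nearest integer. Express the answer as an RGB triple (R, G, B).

R = 241 + 0.46 × (28 − 241) = 241 + 0.46 × -213 = 143.02 → 143
G = 196 + 0.46 × (40 − 196) = 196 + 0.46 × -156 = 124.24 → 124
B = 15 + 0.46 × (86 − 15) = 15 + 0.46 × 71 = 47.66 → 48

(143, 124, 48)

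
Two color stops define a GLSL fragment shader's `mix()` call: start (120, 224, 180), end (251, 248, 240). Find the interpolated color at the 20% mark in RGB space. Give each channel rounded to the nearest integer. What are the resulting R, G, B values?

(146, 229, 192)

20% corresponds to t = 0.2.
R = 120 + 0.2 × (251 − 120) = 120 + 0.2 × 131 = 146.2 → 146
G = 224 + 0.2 × (248 − 224) = 224 + 0.2 × 24 = 228.8 → 229
B = 180 + 0.2 × (240 − 180) = 180 + 0.2 × 60 = 192 → 192
So the blended color is (146, 229, 192), about #92e5c0.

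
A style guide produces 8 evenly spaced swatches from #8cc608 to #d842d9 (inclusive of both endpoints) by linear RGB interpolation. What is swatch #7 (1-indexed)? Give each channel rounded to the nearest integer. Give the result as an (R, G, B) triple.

With 8 swatches and endpoints inclusive, swatch 7 sits at t = (7 − 1)/(8 − 1) = 6/7 ≈ 0.8571.
#8cc608 → (140, 198, 8); #d842d9 → (216, 66, 217).
R = 140 + 0.8571 × (216 − 140) = 205.14 → 205
G = 198 + 0.8571 × (66 − 198) = 84.863 → 85
B = 8 + 0.8571 × (217 − 8) = 187.134 → 187

(205, 85, 187)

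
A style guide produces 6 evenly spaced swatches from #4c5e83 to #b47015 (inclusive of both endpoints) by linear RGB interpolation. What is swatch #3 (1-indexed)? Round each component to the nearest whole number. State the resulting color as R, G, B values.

(118, 101, 87)

With 6 swatches and endpoints inclusive, swatch 3 sits at t = (3 − 1)/(6 − 1) = 2/5 ≈ 0.4.
#4c5e83 → (76, 94, 131); #b47015 → (180, 112, 21).
R = 76 + 0.4 × (180 − 76) = 117.6 → 118
G = 94 + 0.4 × (112 − 94) = 101.2 → 101
B = 131 + 0.4 × (21 − 131) = 87 → 87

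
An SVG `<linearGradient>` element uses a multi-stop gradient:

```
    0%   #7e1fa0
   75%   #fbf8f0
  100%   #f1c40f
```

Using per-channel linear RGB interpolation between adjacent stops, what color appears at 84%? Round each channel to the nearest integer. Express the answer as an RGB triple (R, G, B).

(247, 229, 159)

84% lies between the 75% and 100% stops, so the local fraction is t = (84 − 75)/(100 − 75) = 9/25 ≈ 0.36.
#fbf8f0 → (251, 248, 240); #f1c40f → (241, 196, 15).
R = 251 + 0.36 × (241 − 251) = 247.4 → 247
G = 248 + 0.36 × (196 − 248) = 229.28 → 229
B = 240 + 0.36 × (15 − 240) = 159 → 159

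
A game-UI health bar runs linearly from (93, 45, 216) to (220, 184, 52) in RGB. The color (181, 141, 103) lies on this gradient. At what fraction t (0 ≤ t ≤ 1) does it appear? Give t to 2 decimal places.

Invert the lerp on the B channel (largest span, 164): t = (103 − 216) / (52 − 216) = -113/-164 = 0.68902.
Check on R: (181 − 93)/(220 − 93) = 0.6929 ✓

0.69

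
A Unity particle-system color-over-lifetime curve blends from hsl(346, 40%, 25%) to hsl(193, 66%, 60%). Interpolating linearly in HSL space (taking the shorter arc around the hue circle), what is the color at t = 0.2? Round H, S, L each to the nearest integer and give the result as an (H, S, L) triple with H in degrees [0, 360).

Hue arc: Δh = 193 − 346 = -153° (|Δh| ≤ 180, already the shorter path).
H = 346 + 0.2 × (-153) = 315.4 → 315°
S = 40 + 0.2 × (66 − 40) = 45.2 → 45%
L = 25 + 0.2 × (60 − 25) = 32 → 32%

(315, 45, 32)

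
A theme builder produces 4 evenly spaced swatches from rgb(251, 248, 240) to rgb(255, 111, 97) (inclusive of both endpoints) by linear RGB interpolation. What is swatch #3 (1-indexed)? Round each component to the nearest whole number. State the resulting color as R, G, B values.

With 4 swatches and endpoints inclusive, swatch 3 sits at t = (3 − 1)/(4 − 1) = 2/3 ≈ 0.6667.
R = 251 + 0.6667 × (255 − 251) = 253.667 → 254
G = 248 + 0.6667 × (111 − 248) = 156.662 → 157
B = 240 + 0.6667 × (97 − 240) = 144.662 → 145

(254, 157, 145)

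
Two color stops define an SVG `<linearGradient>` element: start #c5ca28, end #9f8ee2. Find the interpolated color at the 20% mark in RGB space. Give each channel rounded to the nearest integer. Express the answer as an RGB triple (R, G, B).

#c5ca28 → (197, 202, 40); #9f8ee2 → (159, 142, 226).
20% corresponds to t = 0.2.
R = 197 + 0.2 × (159 − 197) = 197 + 0.2 × -38 = 189.4 → 189
G = 202 + 0.2 × (142 − 202) = 202 + 0.2 × -60 = 190 → 190
B = 40 + 0.2 × (226 − 40) = 40 + 0.2 × 186 = 77.2 → 77

(189, 190, 77)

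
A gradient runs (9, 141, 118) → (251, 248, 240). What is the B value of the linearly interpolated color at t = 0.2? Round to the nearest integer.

142

B = 118 + 0.2 × (240 − 118) = 142.4 → 142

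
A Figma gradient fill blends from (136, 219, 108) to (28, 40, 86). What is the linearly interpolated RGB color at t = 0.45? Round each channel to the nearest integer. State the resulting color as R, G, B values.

R = 136 + 0.45 × (28 − 136) = 136 + 0.45 × -108 = 87.4 → 87
G = 219 + 0.45 × (40 − 219) = 219 + 0.45 × -179 = 138.45 → 138
B = 108 + 0.45 × (86 − 108) = 108 + 0.45 × -22 = 98.1 → 98

(87, 138, 98)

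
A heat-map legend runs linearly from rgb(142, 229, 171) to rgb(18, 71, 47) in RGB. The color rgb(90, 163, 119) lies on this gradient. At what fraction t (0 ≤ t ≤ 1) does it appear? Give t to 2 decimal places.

Invert the lerp on the G channel (largest span, 158): t = (163 − 229) / (71 − 229) = -66/-158 = 0.41772.
Check on R: (90 − 142)/(18 − 142) = 0.4194 ✓

0.42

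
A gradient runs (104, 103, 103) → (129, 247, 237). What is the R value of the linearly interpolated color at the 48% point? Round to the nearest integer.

116

R = 104 + 0.48 × (129 − 104) = 116 → 116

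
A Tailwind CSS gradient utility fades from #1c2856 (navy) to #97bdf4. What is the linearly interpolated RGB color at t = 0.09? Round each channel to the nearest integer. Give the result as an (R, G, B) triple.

(39, 53, 100)

#1c2856 → (28, 40, 86); #97bdf4 → (151, 189, 244).
R = 28 + 0.09 × (151 − 28) = 28 + 0.09 × 123 = 39.07 → 39
G = 40 + 0.09 × (189 − 40) = 40 + 0.09 × 149 = 53.41 → 53
B = 86 + 0.09 × (244 − 86) = 86 + 0.09 × 158 = 100.22 → 100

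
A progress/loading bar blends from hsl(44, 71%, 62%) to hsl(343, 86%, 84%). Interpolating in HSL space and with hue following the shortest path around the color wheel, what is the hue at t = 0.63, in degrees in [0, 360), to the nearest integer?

6

Hue: 343 − 44 = 299°, but |299| > 180 so the shorter arc goes the other way: Δh = 299 − 360 = -61°.
H = 44 + 0.63 × (-61) = 5.57 → 6°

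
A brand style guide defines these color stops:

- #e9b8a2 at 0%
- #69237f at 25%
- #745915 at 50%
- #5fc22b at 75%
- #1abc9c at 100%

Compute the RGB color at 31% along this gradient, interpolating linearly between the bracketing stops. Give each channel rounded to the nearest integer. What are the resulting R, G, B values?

(108, 48, 102)

31% lies between the 25% and 50% stops, so the local fraction is t = (31 − 25)/(50 − 25) = 6/25 ≈ 0.24.
#69237f → (105, 35, 127); #745915 → (116, 89, 21).
R = 105 + 0.24 × (116 − 105) = 107.64 → 108
G = 35 + 0.24 × (89 − 35) = 47.96 → 48
B = 127 + 0.24 × (21 − 127) = 101.56 → 102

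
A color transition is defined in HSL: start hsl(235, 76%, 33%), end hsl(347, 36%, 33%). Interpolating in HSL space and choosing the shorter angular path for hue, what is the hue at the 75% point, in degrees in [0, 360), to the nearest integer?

Hue arc: Δh = 347 − 235 = 112° (|Δh| ≤ 180, already the shorter path).
H = 235 + 0.75 × (112) = 319 → 319°

319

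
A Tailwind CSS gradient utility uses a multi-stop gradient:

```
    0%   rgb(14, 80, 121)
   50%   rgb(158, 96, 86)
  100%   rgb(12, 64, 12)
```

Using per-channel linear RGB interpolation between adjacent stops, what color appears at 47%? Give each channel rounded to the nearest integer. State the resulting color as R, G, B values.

47% lies between the 0% and 50% stops, so the local fraction is t = (47 − 0)/(50 − 0) = 47/50 ≈ 0.94.
R = 14 + 0.94 × (158 − 14) = 149.36 → 149
G = 80 + 0.94 × (96 − 80) = 95.04 → 95
B = 121 + 0.94 × (86 − 121) = 88.1 → 88

(149, 95, 88)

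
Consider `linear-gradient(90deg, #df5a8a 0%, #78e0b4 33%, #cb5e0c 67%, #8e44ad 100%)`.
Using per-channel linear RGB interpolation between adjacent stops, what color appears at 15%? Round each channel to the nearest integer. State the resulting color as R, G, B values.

(176, 151, 157)

15% lies between the 0% and 33% stops, so the local fraction is t = (15 − 0)/(33 − 0) = 15/33 ≈ 0.4545.
#df5a8a → (223, 90, 138); #78e0b4 → (120, 224, 180).
R = 223 + 0.4545 × (120 − 223) = 176.186 → 176
G = 90 + 0.4545 × (224 − 90) = 150.903 → 151
B = 138 + 0.4545 × (180 − 138) = 157.089 → 157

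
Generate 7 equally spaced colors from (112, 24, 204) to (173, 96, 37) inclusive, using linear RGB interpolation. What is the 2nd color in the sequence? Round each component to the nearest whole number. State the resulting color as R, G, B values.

With 7 swatches and endpoints inclusive, swatch 2 sits at t = (2 − 1)/(7 − 1) = 1/6 ≈ 0.1667.
R = 112 + 0.1667 × (173 − 112) = 122.169 → 122
G = 24 + 0.1667 × (96 − 24) = 36.002 → 36
B = 204 + 0.1667 × (37 − 204) = 176.161 → 176

(122, 36, 176)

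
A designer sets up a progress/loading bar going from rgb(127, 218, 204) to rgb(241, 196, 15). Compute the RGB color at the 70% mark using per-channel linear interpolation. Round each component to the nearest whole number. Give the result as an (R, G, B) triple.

(207, 203, 72)

70% corresponds to t = 0.7.
R = 127 + 0.7 × (241 − 127) = 127 + 0.7 × 114 = 206.8 → 207
G = 218 + 0.7 × (196 − 218) = 218 + 0.7 × -22 = 202.6 → 203
B = 204 + 0.7 × (15 − 204) = 204 + 0.7 × -189 = 71.7 → 72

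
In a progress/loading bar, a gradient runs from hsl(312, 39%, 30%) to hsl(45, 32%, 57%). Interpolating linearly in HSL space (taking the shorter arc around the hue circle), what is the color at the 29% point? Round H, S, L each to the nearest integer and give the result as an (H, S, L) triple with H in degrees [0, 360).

Hue: 45 − 312 = -267°, but |-267| > 180 so the shorter arc goes the other way: Δh = -267 + 360 = 93°.
H = 312 + 0.29 × (93) = 338.97 → 339°
S = 39 + 0.29 × (32 − 39) = 36.97 → 37%
L = 30 + 0.29 × (57 − 30) = 37.83 → 38%

(339, 37, 38)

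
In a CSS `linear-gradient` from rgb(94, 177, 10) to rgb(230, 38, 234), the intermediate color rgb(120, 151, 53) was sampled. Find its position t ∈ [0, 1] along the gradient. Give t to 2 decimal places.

Invert the lerp on the B channel (largest span, 224): t = (53 − 10) / (234 − 10) = 43/224 = 0.19196.
Check on R: (120 − 94)/(230 − 94) = 0.1912 ✓

0.19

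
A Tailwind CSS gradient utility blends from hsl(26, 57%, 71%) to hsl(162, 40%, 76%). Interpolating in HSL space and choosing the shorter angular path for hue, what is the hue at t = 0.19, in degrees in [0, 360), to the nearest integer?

Hue arc: Δh = 162 − 26 = 136° (|Δh| ≤ 180, already the shorter path).
H = 26 + 0.19 × (136) = 51.84 → 52°

52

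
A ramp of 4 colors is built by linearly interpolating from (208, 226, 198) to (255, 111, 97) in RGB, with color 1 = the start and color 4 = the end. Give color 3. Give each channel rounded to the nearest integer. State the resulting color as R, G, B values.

(239, 149, 131)

With 4 swatches and endpoints inclusive, swatch 3 sits at t = (3 − 1)/(4 − 1) = 2/3 ≈ 0.6667.
R = 208 + 0.6667 × (255 − 208) = 239.335 → 239
G = 226 + 0.6667 × (111 − 226) = 149.329 → 149
B = 198 + 0.6667 × (97 − 198) = 130.663 → 131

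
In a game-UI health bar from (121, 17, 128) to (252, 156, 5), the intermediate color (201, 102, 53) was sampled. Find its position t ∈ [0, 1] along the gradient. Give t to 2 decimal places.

0.61

Invert the lerp on the G channel (largest span, 139): t = (102 − 17) / (156 − 17) = 85/139 = 0.61151.
Check on R: (201 − 121)/(252 − 121) = 0.6107 ✓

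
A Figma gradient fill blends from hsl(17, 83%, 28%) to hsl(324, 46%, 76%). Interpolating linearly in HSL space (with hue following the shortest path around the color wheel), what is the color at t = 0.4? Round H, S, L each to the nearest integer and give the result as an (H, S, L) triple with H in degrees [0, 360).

(356, 68, 47)

Hue: 324 − 17 = 307°, but |307| > 180 so the shorter arc goes the other way: Δh = 307 − 360 = -53°.
H = 17 + 0.4 × (-53) = -4.2 → -4 → -4 mod 360 = 356°
S = 83 + 0.4 × (46 − 83) = 68.2 → 68%
L = 28 + 0.4 × (76 − 28) = 47.2 → 47%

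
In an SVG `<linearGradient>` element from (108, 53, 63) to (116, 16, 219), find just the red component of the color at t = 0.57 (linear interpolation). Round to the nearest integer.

R = 108 + 0.57 × (116 − 108) = 112.56 → 113

113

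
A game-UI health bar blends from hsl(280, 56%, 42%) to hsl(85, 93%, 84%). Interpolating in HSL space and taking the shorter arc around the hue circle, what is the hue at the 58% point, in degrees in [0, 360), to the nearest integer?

16

Hue: 85 − 280 = -195°, but |-195| > 180 so the shorter arc goes the other way: Δh = -195 + 360 = 165°.
H = 280 + 0.58 × (165) = 375.7 → 376 → 376 mod 360 = 16°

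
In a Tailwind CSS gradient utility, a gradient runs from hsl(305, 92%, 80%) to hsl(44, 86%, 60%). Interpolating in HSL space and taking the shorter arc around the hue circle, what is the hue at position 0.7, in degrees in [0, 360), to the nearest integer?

14

Hue: 44 − 305 = -261°, but |-261| > 180 so the shorter arc goes the other way: Δh = -261 + 360 = 99°.
H = 305 + 0.7 × (99) = 374.3 → 374 → 374 mod 360 = 14°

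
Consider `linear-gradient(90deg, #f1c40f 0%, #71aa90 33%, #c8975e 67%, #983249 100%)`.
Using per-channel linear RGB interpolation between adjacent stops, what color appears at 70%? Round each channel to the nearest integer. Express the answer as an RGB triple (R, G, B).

(196, 142, 92)

70% lies between the 67% and 100% stops, so the local fraction is t = (70 − 67)/(100 − 67) = 3/33 ≈ 0.0909.
#c8975e → (200, 151, 94); #983249 → (152, 50, 73).
R = 200 + 0.0909 × (152 − 200) = 195.637 → 196
G = 151 + 0.0909 × (50 − 151) = 141.819 → 142
B = 94 + 0.0909 × (73 − 94) = 92.091 → 92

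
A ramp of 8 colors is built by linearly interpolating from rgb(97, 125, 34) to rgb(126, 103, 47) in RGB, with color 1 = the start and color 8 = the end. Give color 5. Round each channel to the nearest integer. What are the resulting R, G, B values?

With 8 swatches and endpoints inclusive, swatch 5 sits at t = (5 − 1)/(8 − 1) = 4/7 ≈ 0.5714.
R = 97 + 0.5714 × (126 − 97) = 113.571 → 114
G = 125 + 0.5714 × (103 − 125) = 112.429 → 112
B = 34 + 0.5714 × (47 − 34) = 41.428 → 41

(114, 112, 41)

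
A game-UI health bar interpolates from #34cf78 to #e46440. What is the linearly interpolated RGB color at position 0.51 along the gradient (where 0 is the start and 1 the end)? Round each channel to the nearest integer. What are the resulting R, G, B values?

(142, 152, 91)

#34cf78 → (52, 207, 120); #e46440 → (228, 100, 64).
R = 52 + 0.51 × (228 − 52) = 52 + 0.51 × 176 = 141.76 → 142
G = 207 + 0.51 × (100 − 207) = 207 + 0.51 × -107 = 152.43 → 152
B = 120 + 0.51 × (64 − 120) = 120 + 0.51 × -56 = 91.44 → 91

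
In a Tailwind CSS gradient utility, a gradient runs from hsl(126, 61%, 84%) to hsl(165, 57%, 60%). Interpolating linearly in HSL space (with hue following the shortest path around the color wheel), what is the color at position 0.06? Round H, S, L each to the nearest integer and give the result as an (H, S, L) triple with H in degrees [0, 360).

Hue arc: Δh = 165 − 126 = 39° (|Δh| ≤ 180, already the shorter path).
H = 126 + 0.06 × (39) = 128.34 → 128°
S = 61 + 0.06 × (57 − 61) = 60.76 → 61%
L = 84 + 0.06 × (60 − 84) = 82.56 → 83%

(128, 61, 83)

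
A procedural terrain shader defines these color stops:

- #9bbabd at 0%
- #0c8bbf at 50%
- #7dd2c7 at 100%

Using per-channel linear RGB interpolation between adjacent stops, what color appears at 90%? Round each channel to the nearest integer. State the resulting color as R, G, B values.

90% lies between the 50% and 100% stops, so the local fraction is t = (90 − 50)/(100 − 50) = 40/50 ≈ 0.8.
#0c8bbf → (12, 139, 191); #7dd2c7 → (125, 210, 199).
R = 12 + 0.8 × (125 − 12) = 102.4 → 102
G = 139 + 0.8 × (210 − 139) = 195.8 → 196
B = 191 + 0.8 × (199 − 191) = 197.4 → 197

(102, 196, 197)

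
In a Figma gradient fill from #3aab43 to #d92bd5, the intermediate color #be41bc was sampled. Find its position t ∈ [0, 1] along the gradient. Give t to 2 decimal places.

Invert the lerp on the R channel (largest span, 159): t = (190 − 58) / (217 − 58) = 132/159 = 0.83019.
Check on G: (65 − 171)/(43 − 171) = 0.8281 ✓

0.83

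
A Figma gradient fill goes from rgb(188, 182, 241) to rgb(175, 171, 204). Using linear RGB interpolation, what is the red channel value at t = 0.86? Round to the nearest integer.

R = 188 + 0.86 × (175 − 188) = 176.82 → 177

177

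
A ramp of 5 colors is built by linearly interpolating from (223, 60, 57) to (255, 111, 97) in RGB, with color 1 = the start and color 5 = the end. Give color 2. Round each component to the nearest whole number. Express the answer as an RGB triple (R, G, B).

With 5 swatches and endpoints inclusive, swatch 2 sits at t = (2 − 1)/(5 − 1) = 1/4 ≈ 0.25.
R = 223 + 0.25 × (255 − 223) = 231 → 231
G = 60 + 0.25 × (111 − 60) = 72.75 → 73
B = 57 + 0.25 × (97 − 57) = 67 → 67

(231, 73, 67)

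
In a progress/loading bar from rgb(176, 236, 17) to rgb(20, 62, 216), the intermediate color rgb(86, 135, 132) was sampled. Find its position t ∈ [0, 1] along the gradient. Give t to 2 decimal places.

0.58

Invert the lerp on the B channel (largest span, 199): t = (132 − 17) / (216 − 17) = 115/199 = 0.57789.
Check on R: (86 − 176)/(20 − 176) = 0.5769 ✓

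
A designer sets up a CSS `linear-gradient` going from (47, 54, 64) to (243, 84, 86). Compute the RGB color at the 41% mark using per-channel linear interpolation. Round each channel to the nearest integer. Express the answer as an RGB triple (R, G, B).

41% corresponds to t = 0.41.
R = 47 + 0.41 × (243 − 47) = 47 + 0.41 × 196 = 127.36 → 127
G = 54 + 0.41 × (84 − 54) = 54 + 0.41 × 30 = 66.3 → 66
B = 64 + 0.41 × (86 − 64) = 64 + 0.41 × 22 = 73.02 → 73

(127, 66, 73)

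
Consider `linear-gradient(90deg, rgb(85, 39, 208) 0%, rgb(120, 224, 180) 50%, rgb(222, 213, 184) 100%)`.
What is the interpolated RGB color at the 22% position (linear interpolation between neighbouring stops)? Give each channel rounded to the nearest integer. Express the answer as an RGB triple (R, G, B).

(100, 120, 196)

22% lies between the 0% and 50% stops, so the local fraction is t = (22 − 0)/(50 − 0) = 22/50 ≈ 0.44.
R = 85 + 0.44 × (120 − 85) = 100.4 → 100
G = 39 + 0.44 × (224 − 39) = 120.4 → 120
B = 208 + 0.44 × (180 − 208) = 195.68 → 196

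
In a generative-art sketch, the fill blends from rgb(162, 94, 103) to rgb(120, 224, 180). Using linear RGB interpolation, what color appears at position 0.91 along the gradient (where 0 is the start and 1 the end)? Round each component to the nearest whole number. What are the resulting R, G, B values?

R = 162 + 0.91 × (120 − 162) = 162 + 0.91 × -42 = 123.78 → 124
G = 94 + 0.91 × (224 − 94) = 94 + 0.91 × 130 = 212.3 → 212
B = 103 + 0.91 × (180 − 103) = 103 + 0.91 × 77 = 173.07 → 173

(124, 212, 173)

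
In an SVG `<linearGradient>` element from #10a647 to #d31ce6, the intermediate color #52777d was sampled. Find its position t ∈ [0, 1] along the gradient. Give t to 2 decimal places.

Invert the lerp on the R channel (largest span, 195): t = (82 − 16) / (211 − 16) = 66/195 = 0.33846.
Check on G: (119 − 166)/(28 − 166) = 0.3406 ✓

0.34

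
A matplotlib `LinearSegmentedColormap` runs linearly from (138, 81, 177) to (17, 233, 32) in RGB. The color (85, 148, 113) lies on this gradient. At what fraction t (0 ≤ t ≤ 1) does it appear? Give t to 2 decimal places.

0.44

Invert the lerp on the G channel (largest span, 152): t = (148 − 81) / (233 − 81) = 67/152 = 0.44079.
Check on R: (85 − 138)/(17 − 138) = 0.438 ✓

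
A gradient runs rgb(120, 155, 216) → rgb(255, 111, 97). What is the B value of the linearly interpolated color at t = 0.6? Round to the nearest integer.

B = 216 + 0.6 × (97 − 216) = 144.6 → 145

145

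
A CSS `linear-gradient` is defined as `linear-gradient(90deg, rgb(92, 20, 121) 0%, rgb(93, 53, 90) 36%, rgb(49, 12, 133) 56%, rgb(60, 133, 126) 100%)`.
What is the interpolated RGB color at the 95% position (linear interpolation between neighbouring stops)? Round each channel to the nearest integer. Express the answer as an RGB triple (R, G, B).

95% lies between the 56% and 100% stops, so the local fraction is t = (95 − 56)/(100 − 56) = 39/44 ≈ 0.8864.
R = 49 + 0.8864 × (60 − 49) = 58.75 → 59
G = 12 + 0.8864 × (133 − 12) = 119.254 → 119
B = 133 + 0.8864 × (126 − 133) = 126.795 → 127

(59, 119, 127)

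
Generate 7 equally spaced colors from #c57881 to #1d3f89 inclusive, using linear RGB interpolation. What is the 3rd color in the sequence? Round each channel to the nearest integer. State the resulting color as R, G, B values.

With 7 swatches and endpoints inclusive, swatch 3 sits at t = (3 − 1)/(7 − 1) = 2/6 ≈ 0.3333.
#c57881 → (197, 120, 129); #1d3f89 → (29, 63, 137).
R = 197 + 0.3333 × (29 − 197) = 141.006 → 141
G = 120 + 0.3333 × (63 − 120) = 101.002 → 101
B = 129 + 0.3333 × (137 − 129) = 131.666 → 132

(141, 101, 132)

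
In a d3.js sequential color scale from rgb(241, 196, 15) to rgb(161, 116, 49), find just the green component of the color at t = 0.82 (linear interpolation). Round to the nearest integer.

130

G = 196 + 0.82 × (116 − 196) = 130.4 → 130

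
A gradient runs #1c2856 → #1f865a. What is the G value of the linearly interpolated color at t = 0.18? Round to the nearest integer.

G₁ = 40 (from #1c2856), G₂ = 134 (from #1f865a).
G = 40 + 0.18 × (134 − 40) = 56.92 → 57

57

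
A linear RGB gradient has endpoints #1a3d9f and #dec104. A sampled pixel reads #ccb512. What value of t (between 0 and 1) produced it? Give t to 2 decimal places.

Invert the lerp on the R channel (largest span, 196): t = (204 − 26) / (222 − 26) = 178/196 = 0.90816.
Check on G: (181 − 61)/(193 − 61) = 0.9091 ✓

0.91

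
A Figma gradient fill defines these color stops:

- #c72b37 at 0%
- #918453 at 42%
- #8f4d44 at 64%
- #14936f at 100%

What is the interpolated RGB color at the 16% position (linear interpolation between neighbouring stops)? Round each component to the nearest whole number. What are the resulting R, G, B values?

(178, 77, 66)

16% lies between the 0% and 42% stops, so the local fraction is t = (16 − 0)/(42 − 0) = 16/42 ≈ 0.381.
#c72b37 → (199, 43, 55); #918453 → (145, 132, 83).
R = 199 + 0.381 × (145 − 199) = 178.426 → 178
G = 43 + 0.381 × (132 − 43) = 76.909 → 77
B = 55 + 0.381 × (83 − 55) = 65.668 → 66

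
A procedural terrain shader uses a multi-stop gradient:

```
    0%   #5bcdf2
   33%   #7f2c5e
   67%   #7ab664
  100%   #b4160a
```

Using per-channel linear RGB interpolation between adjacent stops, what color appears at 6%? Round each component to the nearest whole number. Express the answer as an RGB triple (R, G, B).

(98, 176, 215)

6% lies between the 0% and 33% stops, so the local fraction is t = (6 − 0)/(33 − 0) = 6/33 ≈ 0.1818.
#5bcdf2 → (91, 205, 242); #7f2c5e → (127, 44, 94).
R = 91 + 0.1818 × (127 − 91) = 97.545 → 98
G = 205 + 0.1818 × (44 − 205) = 175.73 → 176
B = 242 + 0.1818 × (94 − 242) = 215.094 → 215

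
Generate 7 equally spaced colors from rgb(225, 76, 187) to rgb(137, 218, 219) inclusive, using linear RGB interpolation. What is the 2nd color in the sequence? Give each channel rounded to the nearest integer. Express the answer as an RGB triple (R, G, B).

With 7 swatches and endpoints inclusive, swatch 2 sits at t = (2 − 1)/(7 − 1) = 1/6 ≈ 0.1667.
R = 225 + 0.1667 × (137 − 225) = 210.33 → 210
G = 76 + 0.1667 × (218 − 76) = 99.671 → 100
B = 187 + 0.1667 × (219 − 187) = 192.334 → 192

(210, 100, 192)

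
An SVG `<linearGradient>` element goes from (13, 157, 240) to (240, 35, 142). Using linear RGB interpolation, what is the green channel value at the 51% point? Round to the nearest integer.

95

G = 157 + 0.51 × (35 − 157) = 94.78 → 95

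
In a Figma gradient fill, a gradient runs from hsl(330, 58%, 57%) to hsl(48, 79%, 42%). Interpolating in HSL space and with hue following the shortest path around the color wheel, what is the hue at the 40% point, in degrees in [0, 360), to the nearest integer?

Hue: 48 − 330 = -282°, but |-282| > 180 so the shorter arc goes the other way: Δh = -282 + 360 = 78°.
H = 330 + 0.4 × (78) = 361.2 → 361 → 361 mod 360 = 1°

1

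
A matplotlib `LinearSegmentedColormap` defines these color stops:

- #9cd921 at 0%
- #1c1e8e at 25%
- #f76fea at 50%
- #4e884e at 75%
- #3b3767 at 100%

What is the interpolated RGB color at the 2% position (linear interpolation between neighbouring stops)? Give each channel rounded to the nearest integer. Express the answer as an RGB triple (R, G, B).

(146, 202, 42)

2% lies between the 0% and 25% stops, so the local fraction is t = (2 − 0)/(25 − 0) = 2/25 ≈ 0.08.
#9cd921 → (156, 217, 33); #1c1e8e → (28, 30, 142).
R = 156 + 0.08 × (28 − 156) = 145.76 → 146
G = 217 + 0.08 × (30 − 217) = 202.04 → 202
B = 33 + 0.08 × (142 − 33) = 41.72 → 42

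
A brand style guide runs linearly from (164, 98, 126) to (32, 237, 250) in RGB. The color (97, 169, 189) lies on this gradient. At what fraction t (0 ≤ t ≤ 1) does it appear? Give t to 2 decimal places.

Invert the lerp on the G channel (largest span, 139): t = (169 − 98) / (237 − 98) = 71/139 = 0.51079.
Check on R: (97 − 164)/(32 − 164) = 0.5076 ✓

0.51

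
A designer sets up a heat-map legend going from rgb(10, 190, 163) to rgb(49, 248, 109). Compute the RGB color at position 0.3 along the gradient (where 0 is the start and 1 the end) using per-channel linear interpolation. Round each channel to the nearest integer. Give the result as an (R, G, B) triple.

R = 10 + 0.3 × (49 − 10) = 10 + 0.3 × 39 = 21.7 → 22
G = 190 + 0.3 × (248 − 190) = 190 + 0.3 × 58 = 207.4 → 207
B = 163 + 0.3 × (109 − 163) = 163 + 0.3 × -54 = 146.8 → 147

(22, 207, 147)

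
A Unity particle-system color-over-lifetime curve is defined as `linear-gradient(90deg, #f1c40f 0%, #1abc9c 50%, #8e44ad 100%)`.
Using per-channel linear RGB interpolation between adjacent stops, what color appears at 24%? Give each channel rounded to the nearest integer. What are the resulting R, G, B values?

24% lies between the 0% and 50% stops, so the local fraction is t = (24 − 0)/(50 − 0) = 24/50 ≈ 0.48.
#f1c40f → (241, 196, 15); #1abc9c → (26, 188, 156).
R = 241 + 0.48 × (26 − 241) = 137.8 → 138
G = 196 + 0.48 × (188 − 196) = 192.16 → 192
B = 15 + 0.48 × (156 − 15) = 82.68 → 83

(138, 192, 83)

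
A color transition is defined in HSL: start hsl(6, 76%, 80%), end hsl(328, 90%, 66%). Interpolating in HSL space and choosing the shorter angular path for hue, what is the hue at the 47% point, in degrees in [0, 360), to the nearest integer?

348

Hue: 328 − 6 = 322°, but |322| > 180 so the shorter arc goes the other way: Δh = 322 − 360 = -38°.
H = 6 + 0.47 × (-38) = -11.86 → -12 → -12 mod 360 = 348°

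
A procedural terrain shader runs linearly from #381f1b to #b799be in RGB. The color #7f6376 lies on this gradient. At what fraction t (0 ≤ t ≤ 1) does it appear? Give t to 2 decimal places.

Invert the lerp on the B channel (largest span, 163): t = (118 − 27) / (190 − 27) = 91/163 = 0.55828.
Check on R: (127 − 56)/(183 − 56) = 0.5591 ✓

0.56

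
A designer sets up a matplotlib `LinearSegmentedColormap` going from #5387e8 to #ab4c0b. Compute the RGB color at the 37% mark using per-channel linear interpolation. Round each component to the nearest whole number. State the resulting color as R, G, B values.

#5387e8 → (83, 135, 232); #ab4c0b → (171, 76, 11).
37% corresponds to t = 0.37.
R = 83 + 0.37 × (171 − 83) = 83 + 0.37 × 88 = 115.56 → 116
G = 135 + 0.37 × (76 − 135) = 135 + 0.37 × -59 = 113.17 → 113
B = 232 + 0.37 × (11 − 232) = 232 + 0.37 × -221 = 150.23 → 150

(116, 113, 150)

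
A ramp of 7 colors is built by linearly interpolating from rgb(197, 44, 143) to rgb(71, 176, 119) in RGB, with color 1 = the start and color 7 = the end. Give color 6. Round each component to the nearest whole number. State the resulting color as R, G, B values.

(92, 154, 123)

With 7 swatches and endpoints inclusive, swatch 6 sits at t = (6 − 1)/(7 − 1) = 5/6 ≈ 0.8333.
R = 197 + 0.8333 × (71 − 197) = 92.004 → 92
G = 44 + 0.8333 × (176 − 44) = 153.996 → 154
B = 143 + 0.8333 × (119 − 143) = 123.001 → 123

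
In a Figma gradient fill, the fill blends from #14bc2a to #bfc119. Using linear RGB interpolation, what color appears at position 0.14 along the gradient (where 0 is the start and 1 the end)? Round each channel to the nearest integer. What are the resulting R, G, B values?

#14bc2a → (20, 188, 42); #bfc119 → (191, 193, 25).
R = 20 + 0.14 × (191 − 20) = 20 + 0.14 × 171 = 43.94 → 44
G = 188 + 0.14 × (193 − 188) = 188 + 0.14 × 5 = 188.7 → 189
B = 42 + 0.14 × (25 − 42) = 42 + 0.14 × -17 = 39.62 → 40

(44, 189, 40)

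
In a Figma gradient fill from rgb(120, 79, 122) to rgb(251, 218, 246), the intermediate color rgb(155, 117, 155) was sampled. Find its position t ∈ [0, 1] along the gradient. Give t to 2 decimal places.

0.27

Invert the lerp on the G channel (largest span, 139): t = (117 − 79) / (218 − 79) = 38/139 = 0.27338.
Check on R: (155 − 120)/(251 − 120) = 0.2672 ✓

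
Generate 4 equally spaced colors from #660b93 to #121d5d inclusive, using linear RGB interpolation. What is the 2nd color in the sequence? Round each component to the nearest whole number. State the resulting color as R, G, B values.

(74, 17, 129)

With 4 swatches and endpoints inclusive, swatch 2 sits at t = (2 − 1)/(4 − 1) = 1/3 ≈ 0.3333.
#660b93 → (102, 11, 147); #121d5d → (18, 29, 93).
R = 102 + 0.3333 × (18 − 102) = 74.003 → 74
G = 11 + 0.3333 × (29 − 11) = 16.999 → 17
B = 147 + 0.3333 × (93 − 147) = 129.002 → 129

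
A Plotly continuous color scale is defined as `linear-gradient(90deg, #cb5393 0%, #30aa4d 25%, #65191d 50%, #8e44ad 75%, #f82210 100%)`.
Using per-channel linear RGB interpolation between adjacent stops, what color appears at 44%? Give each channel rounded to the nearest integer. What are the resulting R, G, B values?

44% lies between the 25% and 50% stops, so the local fraction is t = (44 − 25)/(50 − 25) = 19/25 ≈ 0.76.
#30aa4d → (48, 170, 77); #65191d → (101, 25, 29).
R = 48 + 0.76 × (101 − 48) = 88.28 → 88
G = 170 + 0.76 × (25 − 170) = 59.8 → 60
B = 77 + 0.76 × (29 − 77) = 40.52 → 41

(88, 60, 41)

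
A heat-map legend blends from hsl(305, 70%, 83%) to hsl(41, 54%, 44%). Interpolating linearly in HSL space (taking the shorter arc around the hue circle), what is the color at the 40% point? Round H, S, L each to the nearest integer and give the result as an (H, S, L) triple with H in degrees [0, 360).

Hue: 41 − 305 = -264°, but |-264| > 180 so the shorter arc goes the other way: Δh = -264 + 360 = 96°.
H = 305 + 0.4 × (96) = 343.4 → 343°
S = 70 + 0.4 × (54 − 70) = 63.6 → 64%
L = 83 + 0.4 × (44 − 83) = 67.4 → 67%

(343, 64, 67)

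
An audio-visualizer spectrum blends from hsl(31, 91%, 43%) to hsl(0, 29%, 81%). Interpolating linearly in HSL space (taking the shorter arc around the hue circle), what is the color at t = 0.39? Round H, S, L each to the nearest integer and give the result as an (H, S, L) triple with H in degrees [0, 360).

Hue arc: Δh = 0 − 31 = -31° (|Δh| ≤ 180, already the shorter path).
H = 31 + 0.39 × (-31) = 18.91 → 19°
S = 91 + 0.39 × (29 − 91) = 66.82 → 67%
L = 43 + 0.39 × (81 − 43) = 57.82 → 58%

(19, 67, 58)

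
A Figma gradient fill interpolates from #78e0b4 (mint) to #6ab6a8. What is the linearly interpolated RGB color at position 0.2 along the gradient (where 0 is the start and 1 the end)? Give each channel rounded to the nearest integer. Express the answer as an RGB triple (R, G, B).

#78e0b4 → (120, 224, 180); #6ab6a8 → (106, 182, 168).
R = 120 + 0.2 × (106 − 120) = 120 + 0.2 × -14 = 117.2 → 117
G = 224 + 0.2 × (182 − 224) = 224 + 0.2 × -42 = 215.6 → 216
B = 180 + 0.2 × (168 − 180) = 180 + 0.2 × -12 = 177.6 → 178

(117, 216, 178)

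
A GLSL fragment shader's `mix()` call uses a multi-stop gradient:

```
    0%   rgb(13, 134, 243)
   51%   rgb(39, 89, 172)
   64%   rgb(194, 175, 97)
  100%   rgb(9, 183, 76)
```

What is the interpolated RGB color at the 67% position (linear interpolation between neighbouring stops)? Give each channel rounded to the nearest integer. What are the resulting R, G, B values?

(179, 176, 95)

67% lies between the 64% and 100% stops, so the local fraction is t = (67 − 64)/(100 − 64) = 3/36 ≈ 0.0833.
R = 194 + 0.0833 × (9 − 194) = 178.589 → 179
G = 175 + 0.0833 × (183 − 175) = 175.666 → 176
B = 97 + 0.0833 × (76 − 97) = 95.251 → 95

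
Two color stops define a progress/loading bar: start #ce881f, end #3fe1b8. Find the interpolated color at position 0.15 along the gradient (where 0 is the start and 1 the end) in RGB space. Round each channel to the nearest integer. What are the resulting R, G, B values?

#ce881f → (206, 136, 31); #3fe1b8 → (63, 225, 184).
R = 206 + 0.15 × (63 − 206) = 206 + 0.15 × -143 = 184.55 → 185
G = 136 + 0.15 × (225 − 136) = 136 + 0.15 × 89 = 149.35 → 149
B = 31 + 0.15 × (184 − 31) = 31 + 0.15 × 153 = 53.95 → 54

(185, 149, 54)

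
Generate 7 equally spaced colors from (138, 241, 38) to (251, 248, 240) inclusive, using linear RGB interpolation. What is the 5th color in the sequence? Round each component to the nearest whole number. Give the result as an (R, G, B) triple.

(213, 246, 173)

With 7 swatches and endpoints inclusive, swatch 5 sits at t = (5 − 1)/(7 − 1) = 4/6 ≈ 0.6667.
R = 138 + 0.6667 × (251 − 138) = 213.337 → 213
G = 241 + 0.6667 × (248 − 241) = 245.667 → 246
B = 38 + 0.6667 × (240 − 38) = 172.673 → 173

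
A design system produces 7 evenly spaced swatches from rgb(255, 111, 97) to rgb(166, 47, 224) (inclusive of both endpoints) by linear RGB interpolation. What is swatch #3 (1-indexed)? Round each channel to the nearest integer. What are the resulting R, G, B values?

With 7 swatches and endpoints inclusive, swatch 3 sits at t = (3 − 1)/(7 − 1) = 2/6 ≈ 0.3333.
R = 255 + 0.3333 × (166 − 255) = 225.336 → 225
G = 111 + 0.3333 × (47 − 111) = 89.669 → 90
B = 97 + 0.3333 × (224 − 97) = 139.329 → 139

(225, 90, 139)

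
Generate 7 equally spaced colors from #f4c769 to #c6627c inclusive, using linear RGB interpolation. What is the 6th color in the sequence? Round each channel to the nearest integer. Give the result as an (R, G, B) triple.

With 7 swatches and endpoints inclusive, swatch 6 sits at t = (6 − 1)/(7 − 1) = 5/6 ≈ 0.8333.
#f4c769 → (244, 199, 105); #c6627c → (198, 98, 124).
R = 244 + 0.8333 × (198 − 244) = 205.668 → 206
G = 199 + 0.8333 × (98 − 199) = 114.837 → 115
B = 105 + 0.8333 × (124 − 105) = 120.833 → 121

(206, 115, 121)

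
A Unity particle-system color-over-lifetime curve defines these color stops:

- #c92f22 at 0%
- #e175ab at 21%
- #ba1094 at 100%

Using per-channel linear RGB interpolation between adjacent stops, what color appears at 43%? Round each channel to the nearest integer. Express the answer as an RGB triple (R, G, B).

(214, 89, 165)

43% lies between the 21% and 100% stops, so the local fraction is t = (43 − 21)/(100 − 21) = 22/79 ≈ 0.2785.
#e175ab → (225, 117, 171); #ba1094 → (186, 16, 148).
R = 225 + 0.2785 × (186 − 225) = 214.138 → 214
G = 117 + 0.2785 × (16 − 117) = 88.871 → 89
B = 171 + 0.2785 × (148 − 171) = 164.595 → 165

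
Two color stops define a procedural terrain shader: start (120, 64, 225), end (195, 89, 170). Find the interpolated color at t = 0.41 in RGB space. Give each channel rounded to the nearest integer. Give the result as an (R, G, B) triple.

(151, 74, 202)

R = 120 + 0.41 × (195 − 120) = 120 + 0.41 × 75 = 150.75 → 151
G = 64 + 0.41 × (89 − 64) = 64 + 0.41 × 25 = 74.25 → 74
B = 225 + 0.41 × (170 − 225) = 225 + 0.41 × -55 = 202.45 → 202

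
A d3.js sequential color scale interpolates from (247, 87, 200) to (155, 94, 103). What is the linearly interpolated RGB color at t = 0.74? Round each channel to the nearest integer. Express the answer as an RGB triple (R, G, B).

(179, 92, 128)

R = 247 + 0.74 × (155 − 247) = 247 + 0.74 × -92 = 178.92 → 179
G = 87 + 0.74 × (94 − 87) = 87 + 0.74 × 7 = 92.18 → 92
B = 200 + 0.74 × (103 − 200) = 200 + 0.74 × -97 = 128.22 → 128
So the blended color is (179, 92, 128), about #b35c80.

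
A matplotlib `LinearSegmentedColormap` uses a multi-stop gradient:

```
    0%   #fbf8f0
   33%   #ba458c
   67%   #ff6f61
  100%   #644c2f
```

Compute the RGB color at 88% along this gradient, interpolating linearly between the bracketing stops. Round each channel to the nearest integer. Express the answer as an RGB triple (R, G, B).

(156, 89, 65)

88% lies between the 67% and 100% stops, so the local fraction is t = (88 − 67)/(100 − 67) = 21/33 ≈ 0.6364.
#ff6f61 → (255, 111, 97); #644c2f → (100, 76, 47).
R = 255 + 0.6364 × (100 − 255) = 156.358 → 156
G = 111 + 0.6364 × (76 − 111) = 88.726 → 89
B = 97 + 0.6364 × (47 − 97) = 65.18 → 65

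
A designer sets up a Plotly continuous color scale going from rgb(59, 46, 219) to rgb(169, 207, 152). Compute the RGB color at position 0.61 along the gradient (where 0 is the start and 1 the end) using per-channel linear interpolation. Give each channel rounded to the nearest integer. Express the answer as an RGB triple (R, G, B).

R = 59 + 0.61 × (169 − 59) = 59 + 0.61 × 110 = 126.1 → 126
G = 46 + 0.61 × (207 − 46) = 46 + 0.61 × 161 = 144.21 → 144
B = 219 + 0.61 × (152 − 219) = 219 + 0.61 × -67 = 178.13 → 178
So the blended color is (126, 144, 178), about #7e90b2.

(126, 144, 178)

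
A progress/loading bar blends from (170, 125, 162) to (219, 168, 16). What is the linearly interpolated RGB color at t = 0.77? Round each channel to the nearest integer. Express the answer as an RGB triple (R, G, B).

R = 170 + 0.77 × (219 − 170) = 170 + 0.77 × 49 = 207.73 → 208
G = 125 + 0.77 × (168 − 125) = 125 + 0.77 × 43 = 158.11 → 158
B = 162 + 0.77 × (16 − 162) = 162 + 0.77 × -146 = 49.58 → 50

(208, 158, 50)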